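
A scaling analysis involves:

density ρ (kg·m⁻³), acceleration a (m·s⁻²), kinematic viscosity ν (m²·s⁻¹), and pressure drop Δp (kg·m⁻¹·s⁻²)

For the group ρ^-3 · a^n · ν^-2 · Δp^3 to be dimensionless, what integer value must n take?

-2

Balance the L exponent: (1)·n from a, plus −3·(-3) − 2·(2) + 3·(-1) = 2 from the rest, must sum to zero.
n + 2 = 0, so n = -2.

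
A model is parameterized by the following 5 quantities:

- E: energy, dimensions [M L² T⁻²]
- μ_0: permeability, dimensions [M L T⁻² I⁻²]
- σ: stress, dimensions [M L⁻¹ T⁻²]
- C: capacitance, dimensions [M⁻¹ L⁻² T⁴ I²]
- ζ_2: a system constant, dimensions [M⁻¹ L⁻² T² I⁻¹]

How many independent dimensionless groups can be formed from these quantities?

1

There are 5 variables and 4 base dimensions (M, L, T, I).
The dimension matrix has rank 4.
Independent dimensionless groups: 5 − 4 = 1.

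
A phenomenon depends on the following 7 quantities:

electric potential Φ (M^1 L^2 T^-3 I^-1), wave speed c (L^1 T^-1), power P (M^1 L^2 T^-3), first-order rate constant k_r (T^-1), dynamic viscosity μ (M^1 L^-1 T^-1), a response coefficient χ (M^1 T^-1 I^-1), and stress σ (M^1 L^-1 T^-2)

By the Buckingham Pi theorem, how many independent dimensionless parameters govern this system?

3

There are 7 variables and 4 base dimensions (M, L, T, I).
The dimension matrix has rank 4.
Independent dimensionless groups: 7 − 4 = 3.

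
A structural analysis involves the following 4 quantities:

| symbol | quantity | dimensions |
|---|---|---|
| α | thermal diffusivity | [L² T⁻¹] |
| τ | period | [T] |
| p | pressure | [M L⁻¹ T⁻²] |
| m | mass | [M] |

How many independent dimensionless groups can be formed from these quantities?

1

There are 4 variables and 3 base dimensions (M, L, T).
The dimension matrix has rank 3.
Independent dimensionless groups: 4 − 3 = 1.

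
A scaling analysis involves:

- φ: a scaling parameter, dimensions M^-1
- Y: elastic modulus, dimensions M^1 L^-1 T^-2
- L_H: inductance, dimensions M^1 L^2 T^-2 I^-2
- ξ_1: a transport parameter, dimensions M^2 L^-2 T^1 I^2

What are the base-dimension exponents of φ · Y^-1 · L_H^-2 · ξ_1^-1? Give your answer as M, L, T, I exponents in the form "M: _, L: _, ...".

Collect each base-dimension exponent across the product:
  M: (-1) − (1) − 2·(1) − (2) = -6
  L: (0) − (-1) − 2·(2) − (-2) = -1
  T: (0) − (-2) − 2·(-2) − (1) = 5
  I: (0) − (0) − 2·(-2) − (2) = 2
So the dimensions are [M⁻⁶ L⁻¹ T⁵ I²].

M: -6, L: -1, T: 5, I: 2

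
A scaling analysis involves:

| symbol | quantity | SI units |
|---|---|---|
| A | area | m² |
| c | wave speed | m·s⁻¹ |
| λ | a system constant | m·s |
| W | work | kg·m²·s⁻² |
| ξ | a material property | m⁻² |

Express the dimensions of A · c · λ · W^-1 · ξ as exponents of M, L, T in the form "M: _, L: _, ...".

M: -1, L: 0, T: 2

Collect each base-dimension exponent across the product:
  M: (0) + (0) + (0) − (1) + (0) = -1
  L: (2) + (1) + (1) − (2) + (-2) = 0
  T: (0) + (-1) + (1) − (-2) + (0) = 2
So the dimensions are [M⁻¹ T²].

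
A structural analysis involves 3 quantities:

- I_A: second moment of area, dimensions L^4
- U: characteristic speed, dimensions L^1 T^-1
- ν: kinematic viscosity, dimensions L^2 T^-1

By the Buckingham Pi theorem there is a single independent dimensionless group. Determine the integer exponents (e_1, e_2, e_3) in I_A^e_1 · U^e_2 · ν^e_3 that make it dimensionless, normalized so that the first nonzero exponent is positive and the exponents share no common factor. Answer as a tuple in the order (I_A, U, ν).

(1, 4, -4)

L: e_1·(4) + e_2·(1) + e_3·(2) = 0
T: e_1·(0) + e_2·(-1) + e_3·(-1) = 0
Solving this homogeneous linear system for the smallest-integer solution (first nonzero entry positive) gives (1, 4, -4).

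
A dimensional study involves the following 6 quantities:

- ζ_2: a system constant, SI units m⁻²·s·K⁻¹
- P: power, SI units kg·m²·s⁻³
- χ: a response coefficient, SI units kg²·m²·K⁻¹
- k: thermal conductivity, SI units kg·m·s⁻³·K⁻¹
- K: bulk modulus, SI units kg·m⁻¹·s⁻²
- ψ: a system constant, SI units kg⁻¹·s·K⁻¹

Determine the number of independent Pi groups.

2

There are 6 variables and 4 base dimensions (M, L, T, Θ).
The dimension matrix has rank 4.
Independent dimensionless groups: 6 − 4 = 2.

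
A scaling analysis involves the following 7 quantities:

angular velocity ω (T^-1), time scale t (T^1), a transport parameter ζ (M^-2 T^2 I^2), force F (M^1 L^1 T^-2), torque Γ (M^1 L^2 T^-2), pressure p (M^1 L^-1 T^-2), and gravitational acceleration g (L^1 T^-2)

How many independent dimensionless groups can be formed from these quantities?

3

There are 7 variables and 4 base dimensions (M, L, T, I).
The dimension matrix has rank 4.
Independent dimensionless groups: 7 − 4 = 3.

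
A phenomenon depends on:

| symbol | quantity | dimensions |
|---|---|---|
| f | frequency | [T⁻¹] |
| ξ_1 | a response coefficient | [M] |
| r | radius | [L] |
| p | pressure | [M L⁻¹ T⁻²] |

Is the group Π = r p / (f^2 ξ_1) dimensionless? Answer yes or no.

Sum the exponent of each base dimension across the product:
  M: −2·[f]_M − [ξ_1]_M + [r]_M + [p]_M = −2·(0) − (1) + (0) + (1) = 0
  L: −2·[f]_L − [ξ_1]_L + [r]_L + [p]_L = −2·(0) − (0) + (1) + (-1) = 0
  T: −2·[f]_T − [ξ_1]_T + [r]_T + [p]_T = −2·(-1) − (0) + (0) + (-2) = 0
All base exponents vanish — dimensionless.

yes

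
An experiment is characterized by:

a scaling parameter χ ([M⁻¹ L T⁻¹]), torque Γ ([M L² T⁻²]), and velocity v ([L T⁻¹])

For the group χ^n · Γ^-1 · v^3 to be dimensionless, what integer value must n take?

-1

Balance the M exponent: (-1)·n from χ, plus −(1) + 3·(0) = -1 from the rest, must sum to zero.
−n − 1 = 0, so n = -1.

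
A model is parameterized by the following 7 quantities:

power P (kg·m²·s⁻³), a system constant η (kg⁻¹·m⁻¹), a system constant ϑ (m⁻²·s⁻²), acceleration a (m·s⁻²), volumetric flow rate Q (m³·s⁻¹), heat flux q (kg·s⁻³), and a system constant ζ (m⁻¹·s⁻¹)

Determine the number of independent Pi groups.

4

There are 7 variables and 3 base dimensions (M, L, T).
The dimension matrix has rank 3.
Independent dimensionless groups: 7 − 3 = 4.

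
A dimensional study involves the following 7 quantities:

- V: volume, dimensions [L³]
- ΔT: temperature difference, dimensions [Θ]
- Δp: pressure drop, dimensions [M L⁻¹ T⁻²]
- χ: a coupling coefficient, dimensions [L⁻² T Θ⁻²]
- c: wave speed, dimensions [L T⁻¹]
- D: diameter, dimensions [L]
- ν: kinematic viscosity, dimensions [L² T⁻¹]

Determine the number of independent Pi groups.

3

There are 7 variables and 4 base dimensions (M, L, T, Θ).
The dimension matrix has rank 4.
Independent dimensionless groups: 7 − 4 = 3.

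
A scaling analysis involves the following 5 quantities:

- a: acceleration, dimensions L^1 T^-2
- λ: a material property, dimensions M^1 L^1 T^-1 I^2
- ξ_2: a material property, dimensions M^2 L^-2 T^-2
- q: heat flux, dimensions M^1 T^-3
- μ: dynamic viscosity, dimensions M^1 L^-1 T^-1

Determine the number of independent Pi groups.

2

There are 5 variables and 4 base dimensions (M, L, T, I).
The dimension matrix has rank 3 (less than 4: the dimension vectors are linearly dependent).
Independent dimensionless groups: 5 − 3 = 2.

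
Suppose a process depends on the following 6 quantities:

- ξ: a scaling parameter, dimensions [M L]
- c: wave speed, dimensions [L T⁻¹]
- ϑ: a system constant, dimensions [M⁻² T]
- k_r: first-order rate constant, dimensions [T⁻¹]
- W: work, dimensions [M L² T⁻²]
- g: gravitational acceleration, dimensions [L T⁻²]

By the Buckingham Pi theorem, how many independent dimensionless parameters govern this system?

There are 6 variables and 3 base dimensions (M, L, T).
The dimension matrix has rank 3.
Independent dimensionless groups: 6 − 3 = 3.

3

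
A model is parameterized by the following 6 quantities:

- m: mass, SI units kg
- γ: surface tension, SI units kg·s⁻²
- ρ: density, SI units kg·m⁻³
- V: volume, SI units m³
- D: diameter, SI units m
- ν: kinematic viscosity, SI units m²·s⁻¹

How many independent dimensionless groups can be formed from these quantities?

3

There are 6 variables and 3 base dimensions (M, L, T).
The dimension matrix has rank 3.
Independent dimensionless groups: 6 − 3 = 3.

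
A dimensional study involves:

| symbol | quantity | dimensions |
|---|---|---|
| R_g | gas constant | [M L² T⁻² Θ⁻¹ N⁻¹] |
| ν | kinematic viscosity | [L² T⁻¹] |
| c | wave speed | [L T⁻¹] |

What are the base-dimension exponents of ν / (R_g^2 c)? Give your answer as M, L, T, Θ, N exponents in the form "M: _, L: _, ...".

Collect each base-dimension exponent across the product:
  M: −2·(1) + (0) − (0) = -2
  L: −2·(2) + (2) − (1) = -3
  T: −2·(-2) + (-1) − (-1) = 4
  Θ: −2·(-1) + (0) − (0) = 2
  N: −2·(-1) + (0) − (0) = 2
So the dimensions are [M⁻² L⁻³ T⁴ Θ² N²].

M: -2, L: -3, T: 4, Θ: 2, N: 2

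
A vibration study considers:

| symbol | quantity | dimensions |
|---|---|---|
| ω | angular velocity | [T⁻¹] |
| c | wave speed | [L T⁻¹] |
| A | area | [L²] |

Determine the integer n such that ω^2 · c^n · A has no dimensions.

Balance the L exponent: (1)·n from c, plus 2·(0) + (2) = 2 from the rest, must sum to zero.
n + 2 = 0, so n = -2.

-2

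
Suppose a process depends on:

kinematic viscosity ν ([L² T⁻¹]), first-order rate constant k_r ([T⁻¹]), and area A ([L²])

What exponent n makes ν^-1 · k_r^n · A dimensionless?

1

Balance the T exponent: (-1)·n from k_r, plus −(-1) + (0) = 1 from the rest, must sum to zero.
−n + 1 = 0, so n = 1.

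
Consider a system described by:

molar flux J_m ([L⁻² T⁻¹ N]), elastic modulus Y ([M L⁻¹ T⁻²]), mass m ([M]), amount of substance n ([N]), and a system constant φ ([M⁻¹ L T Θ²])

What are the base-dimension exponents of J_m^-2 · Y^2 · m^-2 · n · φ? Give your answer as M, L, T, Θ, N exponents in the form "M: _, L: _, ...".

M: -1, L: 3, T: -1, Θ: 2, N: -1

Collect each base-dimension exponent across the product:
  M: −2·(0) + 2·(1) − 2·(1) + (0) + (-1) = -1
  L: −2·(-2) + 2·(-1) − 2·(0) + (0) + (1) = 3
  T: −2·(-1) + 2·(-2) − 2·(0) + (0) + (1) = -1
  Θ: −2·(0) + 2·(0) − 2·(0) + (0) + (2) = 2
  N: −2·(1) + 2·(0) − 2·(0) + (1) + (0) = -1
So the dimensions are [M⁻¹ L³ T⁻¹ Θ² N⁻¹].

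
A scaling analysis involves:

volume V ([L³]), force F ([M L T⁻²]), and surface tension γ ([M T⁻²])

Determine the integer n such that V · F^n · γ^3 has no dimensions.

-3

Balance the M exponent: (1)·n from F, plus (0) + 3·(1) = 3 from the rest, must sum to zero.
n + 3 = 0, so n = -3.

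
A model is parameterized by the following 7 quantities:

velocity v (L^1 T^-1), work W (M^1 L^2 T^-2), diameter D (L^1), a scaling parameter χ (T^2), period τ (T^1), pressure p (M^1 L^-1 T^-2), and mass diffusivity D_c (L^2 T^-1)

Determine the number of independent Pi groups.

There are 7 variables and 3 base dimensions (M, L, T).
The dimension matrix has rank 3.
Independent dimensionless groups: 7 − 3 = 4.

4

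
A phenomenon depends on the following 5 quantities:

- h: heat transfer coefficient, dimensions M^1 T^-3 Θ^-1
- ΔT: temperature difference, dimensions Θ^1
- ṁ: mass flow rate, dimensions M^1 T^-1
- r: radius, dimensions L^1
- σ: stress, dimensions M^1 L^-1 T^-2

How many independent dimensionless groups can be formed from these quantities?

There are 5 variables and 4 base dimensions (M, L, T, Θ).
The dimension matrix has rank 4.
Independent dimensionless groups: 5 − 4 = 1.

1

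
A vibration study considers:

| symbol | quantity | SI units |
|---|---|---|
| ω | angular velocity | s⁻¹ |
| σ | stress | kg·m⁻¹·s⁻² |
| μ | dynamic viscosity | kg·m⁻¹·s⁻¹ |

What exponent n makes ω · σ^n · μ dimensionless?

Balance the M exponent: (1)·n from σ, plus (0) + (1) = 1 from the rest, must sum to zero.
n + 1 = 0, so n = -1.

-1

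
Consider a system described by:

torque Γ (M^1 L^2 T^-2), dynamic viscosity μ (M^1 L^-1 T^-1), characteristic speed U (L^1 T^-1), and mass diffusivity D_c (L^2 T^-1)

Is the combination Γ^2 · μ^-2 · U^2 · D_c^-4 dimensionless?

Sum the exponent of each base dimension across the product:
  M: 2·[Γ]_M − 2·[μ]_M + 2·[U]_M − 4·[D_c]_M = 2·(1) − 2·(1) + 2·(0) − 4·(0) = 0
  L: 2·[Γ]_L − 2·[μ]_L + 2·[U]_L − 4·[D_c]_L = 2·(2) − 2·(-1) + 2·(1) − 4·(2) = 0
  T: 2·[Γ]_T − 2·[μ]_T + 2·[U]_T − 4·[D_c]_T = 2·(-2) − 2·(-1) + 2·(-1) − 4·(-1) = 0
  Θ: 2·[Γ]_Θ − 2·[μ]_Θ + 2·[U]_Θ − 4·[D_c]_Θ = 2·(0) − 2·(0) + 2·(0) − 4·(0) = 0
All base exponents vanish — dimensionless.

yes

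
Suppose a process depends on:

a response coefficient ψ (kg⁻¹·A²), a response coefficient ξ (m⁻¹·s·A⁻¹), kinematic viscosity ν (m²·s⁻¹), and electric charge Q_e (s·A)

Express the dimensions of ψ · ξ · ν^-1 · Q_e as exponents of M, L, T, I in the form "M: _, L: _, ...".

Collect each base-dimension exponent across the product:
  M: (-1) + (0) − (0) + (0) = -1
  L: (0) + (-1) − (2) + (0) = -3
  T: (0) + (1) − (-1) + (1) = 3
  I: (2) + (-1) − (0) + (1) = 2
So the dimensions are [M⁻¹ L⁻³ T³ I²].

M: -1, L: -3, T: 3, I: 2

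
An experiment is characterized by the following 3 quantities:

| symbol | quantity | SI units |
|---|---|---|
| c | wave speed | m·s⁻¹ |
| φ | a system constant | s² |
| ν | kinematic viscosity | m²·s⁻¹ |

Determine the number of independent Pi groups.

1

There are 3 variables and 2 base dimensions (L, T).
The dimension matrix has rank 2.
Independent dimensionless groups: 3 − 2 = 1.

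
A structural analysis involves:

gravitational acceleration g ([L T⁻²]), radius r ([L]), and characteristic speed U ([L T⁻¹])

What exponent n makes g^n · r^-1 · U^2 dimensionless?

-1

Balance the L exponent: (1)·n from g, plus −(1) + 2·(1) = 1 from the rest, must sum to zero.
n + 1 = 0, so n = -1.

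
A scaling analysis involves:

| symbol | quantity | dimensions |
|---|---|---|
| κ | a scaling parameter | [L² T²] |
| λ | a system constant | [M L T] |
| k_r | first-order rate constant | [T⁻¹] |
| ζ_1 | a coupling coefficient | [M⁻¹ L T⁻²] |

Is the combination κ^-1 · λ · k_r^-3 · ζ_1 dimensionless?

yes

Sum the exponent of each base dimension across the product:
  M: −[κ]_M + [λ]_M − 3·[k_r]_M + [ζ_1]_M = −(0) + (1) − 3·(0) + (-1) = 0
  L: −[κ]_L + [λ]_L − 3·[k_r]_L + [ζ_1]_L = −(2) + (1) − 3·(0) + (1) = 0
  T: −[κ]_T + [λ]_T − 3·[k_r]_T + [ζ_1]_T = −(2) + (1) − 3·(-1) + (-2) = 0
All base exponents vanish — dimensionless.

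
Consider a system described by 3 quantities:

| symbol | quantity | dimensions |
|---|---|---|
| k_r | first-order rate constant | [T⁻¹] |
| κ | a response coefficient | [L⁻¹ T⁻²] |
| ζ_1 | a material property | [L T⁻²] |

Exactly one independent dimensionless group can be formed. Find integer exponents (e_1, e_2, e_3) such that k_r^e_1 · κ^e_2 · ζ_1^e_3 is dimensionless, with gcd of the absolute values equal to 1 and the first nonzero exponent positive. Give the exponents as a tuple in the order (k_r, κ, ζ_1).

L: e_1·(0) + e_2·(-1) + e_3·(1) = 0
T: e_1·(-1) + e_2·(-2) + e_3·(-2) = 0
Solving this homogeneous linear system for the smallest-integer solution (first nonzero entry positive) gives (4, -1, -1).

(4, -1, -1)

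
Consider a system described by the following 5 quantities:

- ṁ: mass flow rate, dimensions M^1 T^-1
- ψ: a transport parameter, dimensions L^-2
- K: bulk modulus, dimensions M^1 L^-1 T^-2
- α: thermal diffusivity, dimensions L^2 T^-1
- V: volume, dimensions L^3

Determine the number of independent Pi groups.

There are 5 variables and 3 base dimensions (M, L, T).
The dimension matrix has rank 3.
Independent dimensionless groups: 5 − 3 = 2.

2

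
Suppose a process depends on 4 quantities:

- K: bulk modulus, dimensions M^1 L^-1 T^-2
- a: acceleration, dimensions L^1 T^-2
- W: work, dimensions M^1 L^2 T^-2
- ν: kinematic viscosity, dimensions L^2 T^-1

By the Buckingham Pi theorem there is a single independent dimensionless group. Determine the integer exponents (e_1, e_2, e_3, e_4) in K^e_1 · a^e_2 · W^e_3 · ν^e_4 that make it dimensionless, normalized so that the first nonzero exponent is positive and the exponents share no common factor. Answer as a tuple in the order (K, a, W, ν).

M: e_1·(1) + e_2·(0) + e_3·(1) + e_4·(0) = 0
L: e_1·(-1) + e_2·(1) + e_3·(2) + e_4·(2) = 0
T: e_1·(-2) + e_2·(-2) + e_3·(-2) + e_4·(-1) = 0
Solving this homogeneous linear system for the smallest-integer solution (first nonzero entry positive) gives (1, -1, -1, 2).

(1, -1, -1, 2)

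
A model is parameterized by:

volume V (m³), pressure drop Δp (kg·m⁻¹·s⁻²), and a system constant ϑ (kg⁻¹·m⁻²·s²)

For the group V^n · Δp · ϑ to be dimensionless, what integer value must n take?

Balance the L exponent: (3)·n from V, plus (-1) + (-2) = -3 from the rest, must sum to zero.
3n − 3 = 0, so n = 1.

1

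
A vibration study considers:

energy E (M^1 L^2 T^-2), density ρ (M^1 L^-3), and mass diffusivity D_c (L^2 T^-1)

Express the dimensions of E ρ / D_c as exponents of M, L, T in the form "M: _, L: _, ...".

M: 2, L: -3, T: -1

Collect each base-dimension exponent across the product:
  M: (1) + (1) − (0) = 2
  L: (2) + (-3) − (2) = -3
  T: (-2) + (0) − (-1) = -1
So the dimensions are [M² L⁻³ T⁻¹].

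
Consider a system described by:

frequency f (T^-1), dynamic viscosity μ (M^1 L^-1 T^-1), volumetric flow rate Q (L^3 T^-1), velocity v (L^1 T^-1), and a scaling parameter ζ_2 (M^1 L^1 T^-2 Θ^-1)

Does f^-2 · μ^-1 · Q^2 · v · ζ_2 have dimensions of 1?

no

Sum the exponent of each base dimension across the product:
  M: −2·[f]_M − [μ]_M + 2·[Q]_M + [v]_M + [ζ_2]_M = −2·(0) − (1) + 2·(0) + (0) + (1) = 0
  L: −2·[f]_L − [μ]_L + 2·[Q]_L + [v]_L + [ζ_2]_L = −2·(0) − (-1) + 2·(3) + (1) + (1) = 9
  T: −2·[f]_T − [μ]_T + 2·[Q]_T + [v]_T + [ζ_2]_T = −2·(-1) − (-1) + 2·(-1) + (-1) + (-2) = -2
  Θ: −2·[f]_Θ − [μ]_Θ + 2·[Q]_Θ + [v]_Θ + [ζ_2]_Θ = −2·(0) − (0) + 2·(0) + (0) + (-1) = -1
Net dimensions [L⁹ T⁻² Θ⁻¹] ≠ [1] — not dimensionless.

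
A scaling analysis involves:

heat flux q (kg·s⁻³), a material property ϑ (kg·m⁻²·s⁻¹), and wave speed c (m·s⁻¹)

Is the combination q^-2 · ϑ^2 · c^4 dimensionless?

yes

Sum the exponent of each base dimension across the product:
  M: −2·[q]_M + 2·[ϑ]_M + 4·[c]_M = −2·(1) + 2·(1) + 4·(0) = 0
  L: −2·[q]_L + 2·[ϑ]_L + 4·[c]_L = −2·(0) + 2·(-2) + 4·(1) = 0
  T: −2·[q]_T + 2·[ϑ]_T + 4·[c]_T = −2·(-3) + 2·(-1) + 4·(-1) = 0
All base exponents vanish — dimensionless.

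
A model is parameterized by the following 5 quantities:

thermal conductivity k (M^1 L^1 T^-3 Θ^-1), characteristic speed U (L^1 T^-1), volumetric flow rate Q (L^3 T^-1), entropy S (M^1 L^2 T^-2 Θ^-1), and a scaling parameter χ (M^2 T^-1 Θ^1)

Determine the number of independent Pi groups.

There are 5 variables and 4 base dimensions (M, L, T, Θ).
The dimension matrix has rank 4.
Independent dimensionless groups: 5 − 4 = 1.

1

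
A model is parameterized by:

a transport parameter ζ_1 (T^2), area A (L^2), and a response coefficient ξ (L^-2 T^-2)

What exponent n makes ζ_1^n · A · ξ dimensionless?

1

Balance the T exponent: (2)·n from ζ_1, plus (0) + (-2) = -2 from the rest, must sum to zero.
2n − 2 = 0, so n = 1.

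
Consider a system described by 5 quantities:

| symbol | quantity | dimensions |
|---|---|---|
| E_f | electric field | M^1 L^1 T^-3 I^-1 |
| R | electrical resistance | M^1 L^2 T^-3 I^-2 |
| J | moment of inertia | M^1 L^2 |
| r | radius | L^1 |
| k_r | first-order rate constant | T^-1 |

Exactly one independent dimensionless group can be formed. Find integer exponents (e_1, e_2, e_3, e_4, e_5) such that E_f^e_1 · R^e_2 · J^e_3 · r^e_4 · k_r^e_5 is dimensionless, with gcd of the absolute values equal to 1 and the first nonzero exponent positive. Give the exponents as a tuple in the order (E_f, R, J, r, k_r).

(2, -1, -1, 2, -3)

M: e_1·(1) + e_2·(1) + e_3·(1) + e_4·(0) + e_5·(0) = 0
L: e_1·(1) + e_2·(2) + e_3·(2) + e_4·(1) + e_5·(0) = 0
T: e_1·(-3) + e_2·(-3) + e_3·(0) + e_4·(0) + e_5·(-1) = 0
I: e_1·(-1) + e_2·(-2) + e_3·(0) + e_4·(0) + e_5·(0) = 0
Solving this homogeneous linear system for the smallest-integer solution (first nonzero entry positive) gives (2, -1, -1, 2, -3).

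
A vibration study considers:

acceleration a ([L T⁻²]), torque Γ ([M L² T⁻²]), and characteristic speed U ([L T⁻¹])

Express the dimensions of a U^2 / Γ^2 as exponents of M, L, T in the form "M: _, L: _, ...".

M: -2, L: -1, T: 0

Collect each base-dimension exponent across the product:
  M: (0) − 2·(1) + 2·(0) = -2
  L: (1) − 2·(2) + 2·(1) = -1
  T: (-2) − 2·(-2) + 2·(-1) = 0
So the dimensions are [M⁻² L⁻¹].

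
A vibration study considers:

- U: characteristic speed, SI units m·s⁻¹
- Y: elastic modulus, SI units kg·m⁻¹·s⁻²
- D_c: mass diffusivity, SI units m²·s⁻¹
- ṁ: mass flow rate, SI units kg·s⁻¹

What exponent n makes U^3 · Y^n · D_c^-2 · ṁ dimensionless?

Balance the M exponent: (1)·n from Y, plus 3·(0) − 2·(0) + (1) = 1 from the rest, must sum to zero.
n + 1 = 0, so n = -1.

-1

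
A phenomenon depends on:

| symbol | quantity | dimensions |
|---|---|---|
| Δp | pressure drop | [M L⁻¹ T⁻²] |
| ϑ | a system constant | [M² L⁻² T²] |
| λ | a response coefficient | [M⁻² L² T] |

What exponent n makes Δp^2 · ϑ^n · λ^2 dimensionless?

1

Balance the M exponent: (2)·n from ϑ, plus 2·(1) + 2·(-2) = -2 from the rest, must sum to zero.
2n − 2 = 0, so n = 1.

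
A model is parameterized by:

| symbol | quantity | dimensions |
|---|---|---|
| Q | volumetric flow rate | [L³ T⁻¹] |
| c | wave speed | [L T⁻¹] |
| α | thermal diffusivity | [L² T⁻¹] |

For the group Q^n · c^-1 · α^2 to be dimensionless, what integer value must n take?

Balance the L exponent: (3)·n from Q, plus −(1) + 2·(2) = 3 from the rest, must sum to zero.
3n + 3 = 0, so n = -1.

-1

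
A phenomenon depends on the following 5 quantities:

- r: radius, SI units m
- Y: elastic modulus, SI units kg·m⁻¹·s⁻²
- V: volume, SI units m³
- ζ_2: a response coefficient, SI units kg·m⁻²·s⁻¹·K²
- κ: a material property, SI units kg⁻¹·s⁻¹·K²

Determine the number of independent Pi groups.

There are 5 variables and 4 base dimensions (M, L, T, Θ).
The dimension matrix has rank 4.
Independent dimensionless groups: 5 − 4 = 1.

1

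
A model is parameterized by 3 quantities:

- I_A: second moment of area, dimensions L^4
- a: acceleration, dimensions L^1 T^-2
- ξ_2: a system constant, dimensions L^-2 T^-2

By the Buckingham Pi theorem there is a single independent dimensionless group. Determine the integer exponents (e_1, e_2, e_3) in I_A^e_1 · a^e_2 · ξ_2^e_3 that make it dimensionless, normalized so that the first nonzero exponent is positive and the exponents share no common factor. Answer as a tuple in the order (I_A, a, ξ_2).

L: e_1·(4) + e_2·(1) + e_3·(-2) = 0
T: e_1·(0) + e_2·(-2) + e_3·(-2) = 0
Solving this homogeneous linear system for the smallest-integer solution (first nonzero entry positive) gives (3, -4, 4).

(3, -4, 4)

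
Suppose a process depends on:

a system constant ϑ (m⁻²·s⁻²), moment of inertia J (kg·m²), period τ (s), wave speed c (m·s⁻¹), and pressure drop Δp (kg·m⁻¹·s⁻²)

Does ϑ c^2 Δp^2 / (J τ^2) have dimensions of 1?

Sum the exponent of each base dimension across the product:
  M: [ϑ]_M − [J]_M − 2·[τ]_M + 2·[c]_M + 2·[Δp]_M = (0) − (1) − 2·(0) + 2·(0) + 2·(1) = 1
  L: [ϑ]_L − [J]_L − 2·[τ]_L + 2·[c]_L + 2·[Δp]_L = (-2) − (2) − 2·(0) + 2·(1) + 2·(-1) = -4
  T: [ϑ]_T − [J]_T − 2·[τ]_T + 2·[c]_T + 2·[Δp]_T = (-2) − (0) − 2·(1) + 2·(-1) + 2·(-2) = -10
Net dimensions [M L⁻⁴ T⁻¹⁰] ≠ [1] — not dimensionless.

no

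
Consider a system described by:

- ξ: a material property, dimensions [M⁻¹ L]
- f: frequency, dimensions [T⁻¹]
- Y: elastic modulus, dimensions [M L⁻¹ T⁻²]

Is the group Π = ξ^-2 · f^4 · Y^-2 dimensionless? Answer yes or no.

yes

Sum the exponent of each base dimension across the product:
  M: −2·[ξ]_M + 4·[f]_M − 2·[Y]_M = −2·(-1) + 4·(0) − 2·(1) = 0
  L: −2·[ξ]_L + 4·[f]_L − 2·[Y]_L = −2·(1) + 4·(0) − 2·(-1) = 0
  T: −2·[ξ]_T + 4·[f]_T − 2·[Y]_T = −2·(0) + 4·(-1) − 2·(-2) = 0
All base exponents vanish — dimensionless.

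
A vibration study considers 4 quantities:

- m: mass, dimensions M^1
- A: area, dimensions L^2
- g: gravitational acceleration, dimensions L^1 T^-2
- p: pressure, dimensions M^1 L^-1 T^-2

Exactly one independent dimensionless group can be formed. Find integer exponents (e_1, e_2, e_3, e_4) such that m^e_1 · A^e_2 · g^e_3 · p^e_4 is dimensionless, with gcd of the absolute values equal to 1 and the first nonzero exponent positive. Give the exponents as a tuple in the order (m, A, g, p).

M: e_1·(1) + e_2·(0) + e_3·(0) + e_4·(1) = 0
L: e_1·(0) + e_2·(2) + e_3·(1) + e_4·(-1) = 0
T: e_1·(0) + e_2·(0) + e_3·(-2) + e_4·(-2) = 0
Solving this homogeneous linear system for the smallest-integer solution (first nonzero entry positive) gives (1, -1, 1, -1).

(1, -1, 1, -1)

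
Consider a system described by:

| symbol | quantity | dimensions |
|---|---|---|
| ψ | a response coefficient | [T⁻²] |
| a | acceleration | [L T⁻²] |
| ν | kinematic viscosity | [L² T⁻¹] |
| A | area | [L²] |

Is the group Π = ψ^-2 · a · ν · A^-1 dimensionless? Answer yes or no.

Sum the exponent of each base dimension across the product:
  L: −2·[ψ]_L + [a]_L + [ν]_L − [A]_L = −2·(0) + (1) + (2) − (2) = 1
  T: −2·[ψ]_T + [a]_T + [ν]_T − [A]_T = −2·(-2) + (-2) + (-1) − (0) = 1
Net dimensions [L T] ≠ [1] — not dimensionless.

no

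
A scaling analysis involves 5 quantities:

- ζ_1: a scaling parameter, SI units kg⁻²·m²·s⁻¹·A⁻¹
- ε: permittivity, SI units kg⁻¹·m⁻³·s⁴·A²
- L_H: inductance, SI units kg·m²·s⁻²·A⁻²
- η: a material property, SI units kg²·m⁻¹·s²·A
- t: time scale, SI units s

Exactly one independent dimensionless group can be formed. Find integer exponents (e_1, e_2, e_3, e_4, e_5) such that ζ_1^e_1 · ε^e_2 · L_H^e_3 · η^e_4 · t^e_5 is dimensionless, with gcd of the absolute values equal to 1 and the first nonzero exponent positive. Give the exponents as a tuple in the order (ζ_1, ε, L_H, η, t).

(1, 1, 1, 1, -3)

M: e_1·(-2) + e_2·(-1) + e_3·(1) + e_4·(2) + e_5·(0) = 0
L: e_1·(2) + e_2·(-3) + e_3·(2) + e_4·(-1) + e_5·(0) = 0
T: e_1·(-1) + e_2·(4) + e_3·(-2) + e_4·(2) + e_5·(1) = 0
I: e_1·(-1) + e_2·(2) + e_3·(-2) + e_4·(1) + e_5·(0) = 0
Solving this homogeneous linear system for the smallest-integer solution (first nonzero entry positive) gives (1, 1, 1, 1, -3).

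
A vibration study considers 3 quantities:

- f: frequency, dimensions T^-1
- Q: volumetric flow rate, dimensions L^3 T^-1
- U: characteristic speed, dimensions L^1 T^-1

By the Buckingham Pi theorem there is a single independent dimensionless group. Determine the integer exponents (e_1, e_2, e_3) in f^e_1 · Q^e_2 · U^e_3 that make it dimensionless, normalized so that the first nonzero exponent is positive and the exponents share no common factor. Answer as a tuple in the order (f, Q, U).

L: e_1·(0) + e_2·(3) + e_3·(1) = 0
T: e_1·(-1) + e_2·(-1) + e_3·(-1) = 0
Solving this homogeneous linear system for the smallest-integer solution (first nonzero entry positive) gives (2, 1, -3).

(2, 1, -3)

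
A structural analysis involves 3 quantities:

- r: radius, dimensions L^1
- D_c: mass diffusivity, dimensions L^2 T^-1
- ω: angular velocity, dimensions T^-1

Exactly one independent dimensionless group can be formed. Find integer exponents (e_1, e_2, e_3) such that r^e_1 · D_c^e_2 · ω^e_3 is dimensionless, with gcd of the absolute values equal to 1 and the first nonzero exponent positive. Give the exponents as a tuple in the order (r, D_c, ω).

L: e_1·(1) + e_2·(2) + e_3·(0) = 0
T: e_1·(0) + e_2·(-1) + e_3·(-1) = 0
Solving this homogeneous linear system for the smallest-integer solution (first nonzero entry positive) gives (2, -1, 1).

(2, -1, 1)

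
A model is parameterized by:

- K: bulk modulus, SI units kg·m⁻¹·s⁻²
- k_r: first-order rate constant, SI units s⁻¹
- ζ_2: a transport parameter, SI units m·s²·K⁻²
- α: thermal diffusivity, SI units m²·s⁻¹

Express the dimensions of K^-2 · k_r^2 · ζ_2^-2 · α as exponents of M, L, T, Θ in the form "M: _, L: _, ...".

Collect each base-dimension exponent across the product:
  M: −2·(1) + 2·(0) − 2·(0) + (0) = -2
  L: −2·(-1) + 2·(0) − 2·(1) + (2) = 2
  T: −2·(-2) + 2·(-1) − 2·(2) + (-1) = -3
  Θ: −2·(0) + 2·(0) − 2·(-2) + (0) = 4
So the dimensions are [M⁻² L² T⁻³ Θ⁴].

M: -2, L: 2, T: -3, Θ: 4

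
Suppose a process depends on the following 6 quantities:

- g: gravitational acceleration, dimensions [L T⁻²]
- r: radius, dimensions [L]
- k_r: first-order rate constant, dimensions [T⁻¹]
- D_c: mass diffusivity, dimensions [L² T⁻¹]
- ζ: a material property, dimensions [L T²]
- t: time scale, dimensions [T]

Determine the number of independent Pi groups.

There are 6 variables and 2 base dimensions (L, T).
The dimension matrix has rank 2.
Independent dimensionless groups: 6 − 2 = 4.

4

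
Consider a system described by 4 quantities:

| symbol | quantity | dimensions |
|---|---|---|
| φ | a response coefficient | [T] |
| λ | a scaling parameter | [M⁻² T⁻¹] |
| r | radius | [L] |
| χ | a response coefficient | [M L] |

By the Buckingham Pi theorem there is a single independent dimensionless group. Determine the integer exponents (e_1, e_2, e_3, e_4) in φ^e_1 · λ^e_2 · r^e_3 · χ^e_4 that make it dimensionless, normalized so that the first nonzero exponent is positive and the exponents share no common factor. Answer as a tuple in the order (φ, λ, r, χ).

(1, 1, -2, 2)

M: e_1·(0) + e_2·(-2) + e_3·(0) + e_4·(1) = 0
L: e_1·(0) + e_2·(0) + e_3·(1) + e_4·(1) = 0
T: e_1·(1) + e_2·(-1) + e_3·(0) + e_4·(0) = 0
Solving this homogeneous linear system for the smallest-integer solution (first nonzero entry positive) gives (1, 1, -2, 2).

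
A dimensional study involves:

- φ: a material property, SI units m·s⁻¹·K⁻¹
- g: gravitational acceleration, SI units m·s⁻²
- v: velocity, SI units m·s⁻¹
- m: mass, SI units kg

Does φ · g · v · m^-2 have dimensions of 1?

Sum the exponent of each base dimension across the product:
  M: [φ]_M + [g]_M + [v]_M − 2·[m]_M = (0) + (0) + (0) − 2·(1) = -2
  L: [φ]_L + [g]_L + [v]_L − 2·[m]_L = (1) + (1) + (1) − 2·(0) = 3
  T: [φ]_T + [g]_T + [v]_T − 2·[m]_T = (-1) + (-2) + (-1) − 2·(0) = -4
  Θ: [φ]_Θ + [g]_Θ + [v]_Θ − 2·[m]_Θ = (-1) + (0) + (0) − 2·(0) = -1
Net dimensions [M⁻² L³ T⁻⁴ Θ⁻¹] ≠ [1] — not dimensionless.

no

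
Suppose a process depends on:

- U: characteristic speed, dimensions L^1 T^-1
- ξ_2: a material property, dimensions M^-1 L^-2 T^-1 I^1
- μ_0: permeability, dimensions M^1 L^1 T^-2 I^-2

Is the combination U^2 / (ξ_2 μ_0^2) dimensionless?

Sum the exponent of each base dimension across the product:
  M: 2·[U]_M − [ξ_2]_M − 2·[μ_0]_M = 2·(0) − (-1) − 2·(1) = -1
  L: 2·[U]_L − [ξ_2]_L − 2·[μ_0]_L = 2·(1) − (-2) − 2·(1) = 2
  T: 2·[U]_T − [ξ_2]_T − 2·[μ_0]_T = 2·(-1) − (-1) − 2·(-2) = 3
  I: 2·[U]_I − [ξ_2]_I − 2·[μ_0]_I = 2·(0) − (1) − 2·(-2) = 3
Net dimensions [M⁻¹ L² T³ I³] ≠ [1] — not dimensionless.

no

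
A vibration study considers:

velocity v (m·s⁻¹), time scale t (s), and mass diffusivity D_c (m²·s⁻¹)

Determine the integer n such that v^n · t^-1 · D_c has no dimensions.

-2

Balance the L exponent: (1)·n from v, plus −(0) + (2) = 2 from the rest, must sum to zero.
n + 2 = 0, so n = -2.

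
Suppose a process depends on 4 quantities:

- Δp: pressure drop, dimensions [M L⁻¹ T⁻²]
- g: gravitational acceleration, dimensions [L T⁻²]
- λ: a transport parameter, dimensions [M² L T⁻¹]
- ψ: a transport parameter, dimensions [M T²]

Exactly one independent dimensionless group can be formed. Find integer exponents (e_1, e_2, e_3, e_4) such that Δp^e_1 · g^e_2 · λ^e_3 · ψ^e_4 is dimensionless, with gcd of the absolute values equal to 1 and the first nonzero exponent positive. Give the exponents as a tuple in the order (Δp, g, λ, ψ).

(1, 3, -2, 3)

M: e_1·(1) + e_2·(0) + e_3·(2) + e_4·(1) = 0
L: e_1·(-1) + e_2·(1) + e_3·(1) + e_4·(0) = 0
T: e_1·(-2) + e_2·(-2) + e_3·(-1) + e_4·(2) = 0
Solving this homogeneous linear system for the smallest-integer solution (first nonzero entry positive) gives (1, 3, -2, 3).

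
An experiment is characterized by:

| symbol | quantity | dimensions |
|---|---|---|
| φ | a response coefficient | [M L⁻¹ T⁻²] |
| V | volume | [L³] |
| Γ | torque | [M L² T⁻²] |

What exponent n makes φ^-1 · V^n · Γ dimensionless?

-1

Balance the L exponent: (3)·n from V, plus −(-1) + (2) = 3 from the rest, must sum to zero.
3n + 3 = 0, so n = -1.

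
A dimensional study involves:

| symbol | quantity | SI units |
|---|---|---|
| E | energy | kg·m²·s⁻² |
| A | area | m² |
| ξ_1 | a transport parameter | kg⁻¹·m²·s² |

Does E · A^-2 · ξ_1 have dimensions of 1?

yes

Sum the exponent of each base dimension across the product:
  M: [E]_M − 2·[A]_M + [ξ_1]_M = (1) − 2·(0) + (-1) = 0
  L: [E]_L − 2·[A]_L + [ξ_1]_L = (2) − 2·(2) + (2) = 0
  T: [E]_T − 2·[A]_T + [ξ_1]_T = (-2) − 2·(0) + (2) = 0
All base exponents vanish — dimensionless.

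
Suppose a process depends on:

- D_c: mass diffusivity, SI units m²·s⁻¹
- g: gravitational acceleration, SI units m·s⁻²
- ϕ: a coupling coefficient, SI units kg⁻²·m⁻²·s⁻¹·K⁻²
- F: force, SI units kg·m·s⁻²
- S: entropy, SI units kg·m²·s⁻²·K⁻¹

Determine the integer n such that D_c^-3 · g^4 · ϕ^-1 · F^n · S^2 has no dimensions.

Balance the M exponent: (1)·n from F, plus −3·(0) + 4·(0) − (-2) + 2·(1) = 4 from the rest, must sum to zero.
n + 4 = 0, so n = -4.

-4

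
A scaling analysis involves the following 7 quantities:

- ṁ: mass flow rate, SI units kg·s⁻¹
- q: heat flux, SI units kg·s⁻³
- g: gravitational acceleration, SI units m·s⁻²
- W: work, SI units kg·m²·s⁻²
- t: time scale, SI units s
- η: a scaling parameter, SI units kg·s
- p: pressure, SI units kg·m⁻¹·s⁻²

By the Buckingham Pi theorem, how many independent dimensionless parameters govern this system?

There are 7 variables and 3 base dimensions (M, L, T).
The dimension matrix has rank 3.
Independent dimensionless groups: 7 − 3 = 4.

4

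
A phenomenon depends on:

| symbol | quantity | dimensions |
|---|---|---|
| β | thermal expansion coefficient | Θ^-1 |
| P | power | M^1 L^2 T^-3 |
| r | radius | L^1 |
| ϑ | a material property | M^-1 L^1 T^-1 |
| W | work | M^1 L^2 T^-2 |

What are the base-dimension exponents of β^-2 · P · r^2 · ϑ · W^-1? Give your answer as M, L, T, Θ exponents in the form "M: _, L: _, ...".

Collect each base-dimension exponent across the product:
  M: −2·(0) + (1) + 2·(0) + (-1) − (1) = -1
  L: −2·(0) + (2) + 2·(1) + (1) − (2) = 3
  T: −2·(0) + (-3) + 2·(0) + (-1) − (-2) = -2
  Θ: −2·(-1) + (0) + 2·(0) + (0) − (0) = 2
So the dimensions are [M⁻¹ L³ T⁻² Θ²].

M: -1, L: 3, T: -2, Θ: 2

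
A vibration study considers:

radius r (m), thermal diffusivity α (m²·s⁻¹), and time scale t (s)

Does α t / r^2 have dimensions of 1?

yes

Sum the exponent of each base dimension across the product:
  M: −2·[r]_M + [α]_M + [t]_M = −2·(0) + (0) + (0) = 0
  L: −2·[r]_L + [α]_L + [t]_L = −2·(1) + (2) + (0) = 0
  T: −2·[r]_T + [α]_T + [t]_T = −2·(0) + (-1) + (1) = 0
All base exponents vanish — dimensionless.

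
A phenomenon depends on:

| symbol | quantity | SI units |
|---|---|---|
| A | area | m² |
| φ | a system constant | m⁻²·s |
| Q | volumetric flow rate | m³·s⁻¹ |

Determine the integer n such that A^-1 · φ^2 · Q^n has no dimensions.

Balance the L exponent: (3)·n from Q, plus −(2) + 2·(-2) = -6 from the rest, must sum to zero.
3n − 6 = 0, so n = 2.

2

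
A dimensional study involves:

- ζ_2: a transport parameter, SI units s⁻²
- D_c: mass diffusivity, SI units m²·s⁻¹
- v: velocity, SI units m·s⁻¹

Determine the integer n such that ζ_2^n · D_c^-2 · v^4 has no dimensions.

-1

Balance the T exponent: (-2)·n from ζ_2, plus −2·(-1) + 4·(-1) = -2 from the rest, must sum to zero.
-2n − 2 = 0, so n = -1.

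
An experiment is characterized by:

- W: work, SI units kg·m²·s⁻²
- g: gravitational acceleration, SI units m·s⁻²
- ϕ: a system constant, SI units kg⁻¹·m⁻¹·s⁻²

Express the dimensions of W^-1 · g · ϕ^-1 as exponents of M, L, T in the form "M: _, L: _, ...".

Collect each base-dimension exponent across the product:
  M: −(1) + (0) − (-1) = 0
  L: −(2) + (1) − (-1) = 0
  T: −(-2) + (-2) − (-2) = 2
So the dimensions are [T²].

M: 0, L: 0, T: 2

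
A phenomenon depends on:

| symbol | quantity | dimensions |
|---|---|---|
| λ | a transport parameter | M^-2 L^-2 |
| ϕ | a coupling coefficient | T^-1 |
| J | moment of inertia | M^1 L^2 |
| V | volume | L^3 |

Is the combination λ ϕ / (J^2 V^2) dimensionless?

no

Sum the exponent of each base dimension across the product:
  M: [λ]_M + [ϕ]_M − 2·[J]_M − 2·[V]_M = (-2) + (0) − 2·(1) − 2·(0) = -4
  L: [λ]_L + [ϕ]_L − 2·[J]_L − 2·[V]_L = (-2) + (0) − 2·(2) − 2·(3) = -12
  T: [λ]_T + [ϕ]_T − 2·[J]_T − 2·[V]_T = (0) + (-1) − 2·(0) − 2·(0) = -1
Net dimensions [M⁻⁴ L⁻¹² T⁻¹] ≠ [1] — not dimensionless.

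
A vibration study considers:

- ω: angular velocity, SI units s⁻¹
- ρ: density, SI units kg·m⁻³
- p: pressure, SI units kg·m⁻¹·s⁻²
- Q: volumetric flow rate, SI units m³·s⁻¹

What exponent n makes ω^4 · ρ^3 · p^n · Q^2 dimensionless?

Balance the M exponent: (1)·n from p, plus 4·(0) + 3·(1) + 2·(0) = 3 from the rest, must sum to zero.
n + 3 = 0, so n = -3.

-3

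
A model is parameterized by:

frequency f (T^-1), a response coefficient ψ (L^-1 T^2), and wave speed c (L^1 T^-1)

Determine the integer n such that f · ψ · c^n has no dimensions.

1

Balance the L exponent: (1)·n from c, plus (0) + (-1) = -1 from the rest, must sum to zero.
n − 1 = 0, so n = 1.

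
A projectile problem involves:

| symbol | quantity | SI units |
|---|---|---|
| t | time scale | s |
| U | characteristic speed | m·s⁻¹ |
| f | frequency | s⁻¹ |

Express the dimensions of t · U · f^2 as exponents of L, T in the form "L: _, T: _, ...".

L: 1, T: -2

Collect each base-dimension exponent across the product:
  L: (0) + (1) + 2·(0) = 1
  T: (1) + (-1) + 2·(-1) = -2
So the dimensions are [L T⁻²].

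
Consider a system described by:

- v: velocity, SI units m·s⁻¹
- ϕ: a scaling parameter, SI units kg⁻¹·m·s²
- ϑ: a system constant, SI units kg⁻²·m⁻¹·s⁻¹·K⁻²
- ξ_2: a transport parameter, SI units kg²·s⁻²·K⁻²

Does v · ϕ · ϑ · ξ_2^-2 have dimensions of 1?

no

Sum the exponent of each base dimension across the product:
  M: [v]_M + [ϕ]_M + [ϑ]_M − 2·[ξ_2]_M = (0) + (-1) + (-2) − 2·(2) = -7
  L: [v]_L + [ϕ]_L + [ϑ]_L − 2·[ξ_2]_L = (1) + (1) + (-1) − 2·(0) = 1
  T: [v]_T + [ϕ]_T + [ϑ]_T − 2·[ξ_2]_T = (-1) + (2) + (-1) − 2·(-2) = 4
  Θ: [v]_Θ + [ϕ]_Θ + [ϑ]_Θ − 2·[ξ_2]_Θ = (0) + (0) + (-2) − 2·(-2) = 2
Net dimensions [M⁻⁷ L T⁴ Θ²] ≠ [1] — not dimensionless.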